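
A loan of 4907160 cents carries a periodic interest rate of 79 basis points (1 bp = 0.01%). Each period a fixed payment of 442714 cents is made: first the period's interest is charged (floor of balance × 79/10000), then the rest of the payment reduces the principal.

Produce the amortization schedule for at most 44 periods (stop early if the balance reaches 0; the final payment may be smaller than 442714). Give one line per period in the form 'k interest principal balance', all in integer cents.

1 38766 403948 4503212
2 35575 407139 4096073
3 32358 410356 3685717
4 29117 413597 3272120
5 25849 416865 2855255
6 22556 420158 2435097
7 19237 423477 2011620
8 15891 426823 1584797
9 12519 430195 1154602
10 9121 433593 721009
11 5695 437019 283990
12 2243 283990 0

1. interest=⌊4907160·79/10000⌋=38766; principal=442714-38766=403948; balance=4907160-403948=4503212
2. interest=⌊4503212·79/10000⌋=35575; principal=442714-35575=407139; balance=4503212-407139=4096073
3. interest=⌊4096073·79/10000⌋=32358; principal=442714-32358=410356; balance=4096073-410356=3685717
4. interest=⌊3685717·79/10000⌋=29117; principal=442714-29117=413597; balance=3685717-413597=3272120
5. interest=⌊3272120·79/10000⌋=25849; principal=442714-25849=416865; balance=3272120-416865=2855255
6. interest=⌊2855255·79/10000⌋=22556; principal=442714-22556=420158; balance=2855255-420158=2435097
7. interest=⌊2435097·79/10000⌋=19237; principal=442714-19237=423477; balance=2435097-423477=2011620
8. interest=⌊2011620·79/10000⌋=15891; principal=442714-15891=426823; balance=2011620-426823=1584797
9. interest=⌊1584797·79/10000⌋=12519; principal=442714-12519=430195; balance=1584797-430195=1154602
10. interest=⌊1154602·79/10000⌋=9121; principal=442714-9121=433593; balance=1154602-433593=721009
11. interest=⌊721009·79/10000⌋=5695; principal=442714-5695=437019; balance=721009-437019=283990
12. interest=⌊283990·79/10000⌋=2243; principal=min(442714-2243,283990)=283990; balance=283990-283990=0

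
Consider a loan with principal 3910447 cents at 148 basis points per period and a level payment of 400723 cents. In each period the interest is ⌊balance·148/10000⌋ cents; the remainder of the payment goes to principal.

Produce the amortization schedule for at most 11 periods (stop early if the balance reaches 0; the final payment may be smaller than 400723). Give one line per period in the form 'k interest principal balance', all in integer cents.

1. interest=⌊3910447·148/10000⌋=57874; principal=400723-57874=342849; balance=3910447-342849=3567598
2. interest=⌊3567598·148/10000⌋=52800; principal=400723-52800=347923; balance=3567598-347923=3219675
3. interest=⌊3219675·148/10000⌋=47651; principal=400723-47651=353072; balance=3219675-353072=2866603
4. interest=⌊2866603·148/10000⌋=42425; principal=400723-42425=358298; balance=2866603-358298=2508305
5. interest=⌊2508305·148/10000⌋=37122; principal=400723-37122=363601; balance=2508305-363601=2144704
6. interest=⌊2144704·148/10000⌋=31741; principal=400723-31741=368982; balance=2144704-368982=1775722
7. interest=⌊1775722·148/10000⌋=26280; principal=400723-26280=374443; balance=1775722-374443=1401279
8. interest=⌊1401279·148/10000⌋=20738; principal=400723-20738=379985; balance=1401279-379985=1021294
9. interest=⌊1021294·148/10000⌋=15115; principal=400723-15115=385608; balance=1021294-385608=635686
10. interest=⌊635686·148/10000⌋=9408; principal=400723-9408=391315; balance=635686-391315=244371
11. interest=⌊244371·148/10000⌋=3616; principal=min(400723-3616,244371)=244371; balance=244371-244371=0

1 57874 342849 3567598
2 52800 347923 3219675
3 47651 353072 2866603
4 42425 358298 2508305
5 37122 363601 2144704
6 31741 368982 1775722
7 26280 374443 1401279
8 20738 379985 1021294
9 15115 385608 635686
10 9408 391315 244371
11 3616 244371 0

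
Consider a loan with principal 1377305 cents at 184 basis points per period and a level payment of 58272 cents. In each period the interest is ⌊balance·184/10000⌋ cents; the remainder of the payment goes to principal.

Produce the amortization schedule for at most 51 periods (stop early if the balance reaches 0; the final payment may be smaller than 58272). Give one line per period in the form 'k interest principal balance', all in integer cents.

1. interest=⌊1377305·184/10000⌋=25342; principal=58272-25342=32930; balance=1377305-32930=1344375
2. interest=⌊1344375·184/10000⌋=24736; principal=58272-24736=33536; balance=1344375-33536=1310839
3. interest=⌊1310839·184/10000⌋=24119; principal=58272-24119=34153; balance=1310839-34153=1276686
4. interest=⌊1276686·184/10000⌋=23491; principal=58272-23491=34781; balance=1276686-34781=1241905
5. interest=⌊1241905·184/10000⌋=22851; principal=58272-22851=35421; balance=1241905-35421=1206484
6. interest=⌊1206484·184/10000⌋=22199; principal=58272-22199=36073; balance=1206484-36073=1170411
7. interest=⌊1170411·184/10000⌋=21535; principal=58272-21535=36737; balance=1170411-36737=1133674
8. interest=⌊1133674·184/10000⌋=20859; principal=58272-20859=37413; balance=1133674-37413=1096261
9. interest=⌊1096261·184/10000⌋=20171; principal=58272-20171=38101; balance=1096261-38101=1058160
10. interest=⌊1058160·184/10000⌋=19470; principal=58272-19470=38802; balance=1058160-38802=1019358
11. interest=⌊1019358·184/10000⌋=18756; principal=58272-18756=39516; balance=1019358-39516=979842
12. interest=⌊979842·184/10000⌋=18029; principal=58272-18029=40243; balance=979842-40243=939599
13. interest=⌊939599·184/10000⌋=17288; principal=58272-17288=40984; balance=939599-40984=898615
14. interest=⌊898615·184/10000⌋=16534; principal=58272-16534=41738; balance=898615-41738=856877
15. interest=⌊856877·184/10000⌋=15766; principal=58272-15766=42506; balance=856877-42506=814371
16. interest=⌊814371·184/10000⌋=14984; principal=58272-14984=43288; balance=814371-43288=771083
17. interest=⌊771083·184/10000⌋=14187; principal=58272-14187=44085; balance=771083-44085=726998
18. interest=⌊726998·184/10000⌋=13376; principal=58272-13376=44896; balance=726998-44896=682102
19. interest=⌊682102·184/10000⌋=12550; principal=58272-12550=45722; balance=682102-45722=636380
20. interest=⌊636380·184/10000⌋=11709; principal=58272-11709=46563; balance=636380-46563=589817
21. interest=⌊589817·184/10000⌋=10852; principal=58272-10852=47420; balance=589817-47420=542397
22. interest=⌊542397·184/10000⌋=9980; principal=58272-9980=48292; balance=542397-48292=494105
23. interest=⌊494105·184/10000⌋=9091; principal=58272-9091=49181; balance=494105-49181=444924
24. interest=⌊444924·184/10000⌋=8186; principal=58272-8186=50086; balance=444924-50086=394838
25. interest=⌊394838·184/10000⌋=7265; principal=58272-7265=51007; balance=394838-51007=343831
26. interest=⌊343831·184/10000⌋=6326; principal=58272-6326=51946; balance=343831-51946=291885
27. interest=⌊291885·184/10000⌋=5370; principal=58272-5370=52902; balance=291885-52902=238983
28. interest=⌊238983·184/10000⌋=4397; principal=58272-4397=53875; balance=238983-53875=185108
29. interest=⌊185108·184/10000⌋=3405; principal=58272-3405=54867; balance=185108-54867=130241
30. interest=⌊130241·184/10000⌋=2396; principal=58272-2396=55876; balance=130241-55876=74365
31. interest=⌊74365·184/10000⌋=1368; principal=58272-1368=56904; balance=74365-56904=17461
32. interest=⌊17461·184/10000⌋=321; principal=min(58272-321,17461)=17461; balance=17461-17461=0

1 25342 32930 1344375
2 24736 33536 1310839
3 24119 34153 1276686
4 23491 34781 1241905
5 22851 35421 1206484
6 22199 36073 1170411
7 21535 36737 1133674
8 20859 37413 1096261
9 20171 38101 1058160
10 19470 38802 1019358
11 18756 39516 979842
12 18029 40243 939599
13 17288 40984 898615
14 16534 41738 856877
15 15766 42506 814371
16 14984 43288 771083
17 14187 44085 726998
18 13376 44896 682102
19 12550 45722 636380
20 11709 46563 589817
21 10852 47420 542397
22 9980 48292 494105
23 9091 49181 444924
24 8186 50086 394838
25 7265 51007 343831
26 6326 51946 291885
27 5370 52902 238983
28 4397 53875 185108
29 3405 54867 130241
30 2396 55876 74365
31 1368 56904 17461
32 321 17461 0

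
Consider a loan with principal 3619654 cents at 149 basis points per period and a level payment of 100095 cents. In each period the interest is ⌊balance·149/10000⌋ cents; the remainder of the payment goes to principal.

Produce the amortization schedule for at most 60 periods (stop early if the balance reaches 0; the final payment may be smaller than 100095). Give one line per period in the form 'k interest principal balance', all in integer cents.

1 53932 46163 3573491
2 53245 46850 3526641
3 52546 47549 3479092
4 51838 48257 3430835
5 51119 48976 3381859
6 50389 49706 3332153
7 49649 50446 3281707
8 48897 51198 3230509
9 48134 51961 3178548
10 47360 52735 3125813
11 46574 53521 3072292
12 45777 54318 3017974
13 44967 55128 2962846
14 44146 55949 2906897
15 43312 56783 2850114
16 42466 57629 2792485
17 41608 58487 2733998
18 40736 59359 2674639
19 39852 60243 2614396
20 38954 61141 2553255
21 38043 62052 2491203
22 37118 62977 2428226
23 36180 63915 2364311
24 35228 64867 2299444
25 34261 65834 2233610
26 33280 66815 2166795
27 32285 67810 2098985
28 31274 68821 2030164
29 30249 69846 1960318
30 29208 70887 1889431
31 28152 71943 1817488
32 27080 73015 1744473
33 25992 74103 1670370
34 24888 75207 1595163
35 23767 76328 1518835
36 22630 77465 1441370
37 21476 78619 1362751
38 20304 79791 1282960
39 19116 80979 1201981
40 17909 82186 1119795
41 16684 83411 1036384
42 15442 84653 951731
43 14180 85915 865816
44 12900 87195 778621
45 11601 88494 690127
46 10282 89813 600314
47 8944 91151 509163
48 7586 92509 416654
49 6208 93887 322767
50 4809 95286 227481
51 3389 96706 130775
52 1948 98147 32628
53 486 32628 0

1. interest=⌊3619654·149/10000⌋=53932; principal=100095-53932=46163; balance=3619654-46163=3573491
2. interest=⌊3573491·149/10000⌋=53245; principal=100095-53245=46850; balance=3573491-46850=3526641
3. interest=⌊3526641·149/10000⌋=52546; principal=100095-52546=47549; balance=3526641-47549=3479092
4. interest=⌊3479092·149/10000⌋=51838; principal=100095-51838=48257; balance=3479092-48257=3430835
5. interest=⌊3430835·149/10000⌋=51119; principal=100095-51119=48976; balance=3430835-48976=3381859
6. interest=⌊3381859·149/10000⌋=50389; principal=100095-50389=49706; balance=3381859-49706=3332153
7. interest=⌊3332153·149/10000⌋=49649; principal=100095-49649=50446; balance=3332153-50446=3281707
8. interest=⌊3281707·149/10000⌋=48897; principal=100095-48897=51198; balance=3281707-51198=3230509
9. interest=⌊3230509·149/10000⌋=48134; principal=100095-48134=51961; balance=3230509-51961=3178548
10. interest=⌊3178548·149/10000⌋=47360; principal=100095-47360=52735; balance=3178548-52735=3125813
11. interest=⌊3125813·149/10000⌋=46574; principal=100095-46574=53521; balance=3125813-53521=3072292
12. interest=⌊3072292·149/10000⌋=45777; principal=100095-45777=54318; balance=3072292-54318=3017974
13. interest=⌊3017974·149/10000⌋=44967; principal=100095-44967=55128; balance=3017974-55128=2962846
14. interest=⌊2962846·149/10000⌋=44146; principal=100095-44146=55949; balance=2962846-55949=2906897
15. interest=⌊2906897·149/10000⌋=43312; principal=100095-43312=56783; balance=2906897-56783=2850114
16. interest=⌊2850114·149/10000⌋=42466; principal=100095-42466=57629; balance=2850114-57629=2792485
17. interest=⌊2792485·149/10000⌋=41608; principal=100095-41608=58487; balance=2792485-58487=2733998
18. interest=⌊2733998·149/10000⌋=40736; principal=100095-40736=59359; balance=2733998-59359=2674639
19. interest=⌊2674639·149/10000⌋=39852; principal=100095-39852=60243; balance=2674639-60243=2614396
20. interest=⌊2614396·149/10000⌋=38954; principal=100095-38954=61141; balance=2614396-61141=2553255
21. interest=⌊2553255·149/10000⌋=38043; principal=100095-38043=62052; balance=2553255-62052=2491203
22. interest=⌊2491203·149/10000⌋=37118; principal=100095-37118=62977; balance=2491203-62977=2428226
23. interest=⌊2428226·149/10000⌋=36180; principal=100095-36180=63915; balance=2428226-63915=2364311
24. interest=⌊2364311·149/10000⌋=35228; principal=100095-35228=64867; balance=2364311-64867=2299444
25. interest=⌊2299444·149/10000⌋=34261; principal=100095-34261=65834; balance=2299444-65834=2233610
26. interest=⌊2233610·149/10000⌋=33280; principal=100095-33280=66815; balance=2233610-66815=2166795
27. interest=⌊2166795·149/10000⌋=32285; principal=100095-32285=67810; balance=2166795-67810=2098985
28. interest=⌊2098985·149/10000⌋=31274; principal=100095-31274=68821; balance=2098985-68821=2030164
29. interest=⌊2030164·149/10000⌋=30249; principal=100095-30249=69846; balance=2030164-69846=1960318
30. interest=⌊1960318·149/10000⌋=29208; principal=100095-29208=70887; balance=1960318-70887=1889431
31. interest=⌊1889431·149/10000⌋=28152; principal=100095-28152=71943; balance=1889431-71943=1817488
32. interest=⌊1817488·149/10000⌋=27080; principal=100095-27080=73015; balance=1817488-73015=1744473
33. interest=⌊1744473·149/10000⌋=25992; principal=100095-25992=74103; balance=1744473-74103=1670370
34. interest=⌊1670370·149/10000⌋=24888; principal=100095-24888=75207; balance=1670370-75207=1595163
35. interest=⌊1595163·149/10000⌋=23767; principal=100095-23767=76328; balance=1595163-76328=1518835
36. interest=⌊1518835·149/10000⌋=22630; principal=100095-22630=77465; balance=1518835-77465=1441370
37. interest=⌊1441370·149/10000⌋=21476; principal=100095-21476=78619; balance=1441370-78619=1362751
38. interest=⌊1362751·149/10000⌋=20304; principal=100095-20304=79791; balance=1362751-79791=1282960
39. interest=⌊1282960·149/10000⌋=19116; principal=100095-19116=80979; balance=1282960-80979=1201981
40. interest=⌊1201981·149/10000⌋=17909; principal=100095-17909=82186; balance=1201981-82186=1119795
41. interest=⌊1119795·149/10000⌋=16684; principal=100095-16684=83411; balance=1119795-83411=1036384
42. interest=⌊1036384·149/10000⌋=15442; principal=100095-15442=84653; balance=1036384-84653=951731
43. interest=⌊951731·149/10000⌋=14180; principal=100095-14180=85915; balance=951731-85915=865816
44. interest=⌊865816·149/10000⌋=12900; principal=100095-12900=87195; balance=865816-87195=778621
45. interest=⌊778621·149/10000⌋=11601; principal=100095-11601=88494; balance=778621-88494=690127
46. interest=⌊690127·149/10000⌋=10282; principal=100095-10282=89813; balance=690127-89813=600314
47. interest=⌊600314·149/10000⌋=8944; principal=100095-8944=91151; balance=600314-91151=509163
48. interest=⌊509163·149/10000⌋=7586; principal=100095-7586=92509; balance=509163-92509=416654
49. interest=⌊416654·149/10000⌋=6208; principal=100095-6208=93887; balance=416654-93887=322767
50. interest=⌊322767·149/10000⌋=4809; principal=100095-4809=95286; balance=322767-95286=227481
51. interest=⌊227481·149/10000⌋=3389; principal=100095-3389=96706; balance=227481-96706=130775
52. interest=⌊130775·149/10000⌋=1948; principal=100095-1948=98147; balance=130775-98147=32628
53. interest=⌊32628·149/10000⌋=486; principal=min(100095-486,32628)=32628; balance=32628-32628=0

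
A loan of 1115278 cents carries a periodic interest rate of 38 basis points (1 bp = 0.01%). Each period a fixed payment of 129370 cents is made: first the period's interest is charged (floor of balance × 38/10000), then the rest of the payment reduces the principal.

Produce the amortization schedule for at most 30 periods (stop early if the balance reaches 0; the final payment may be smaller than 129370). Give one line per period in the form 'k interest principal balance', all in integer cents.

1. interest=⌊1115278·38/10000⌋=4238; principal=129370-4238=125132; balance=1115278-125132=990146
2. interest=⌊990146·38/10000⌋=3762; principal=129370-3762=125608; balance=990146-125608=864538
3. interest=⌊864538·38/10000⌋=3285; principal=129370-3285=126085; balance=864538-126085=738453
4. interest=⌊738453·38/10000⌋=2806; principal=129370-2806=126564; balance=738453-126564=611889
5. interest=⌊611889·38/10000⌋=2325; principal=129370-2325=127045; balance=611889-127045=484844
6. interest=⌊484844·38/10000⌋=1842; principal=129370-1842=127528; balance=484844-127528=357316
7. interest=⌊357316·38/10000⌋=1357; principal=129370-1357=128013; balance=357316-128013=229303
8. interest=⌊229303·38/10000⌋=871; principal=129370-871=128499; balance=229303-128499=100804
9. interest=⌊100804·38/10000⌋=383; principal=min(129370-383,100804)=100804; balance=100804-100804=0

1 4238 125132 990146
2 3762 125608 864538
3 3285 126085 738453
4 2806 126564 611889
5 2325 127045 484844
6 1842 127528 357316
7 1357 128013 229303
8 871 128499 100804
9 383 100804 0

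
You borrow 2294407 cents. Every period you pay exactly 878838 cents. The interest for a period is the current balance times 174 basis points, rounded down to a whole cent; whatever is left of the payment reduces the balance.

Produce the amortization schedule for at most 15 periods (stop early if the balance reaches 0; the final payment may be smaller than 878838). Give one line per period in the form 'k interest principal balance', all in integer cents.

1 39922 838916 1455491
2 25325 853513 601978
3 10474 601978 0

1. interest=⌊2294407·174/10000⌋=39922; principal=878838-39922=838916; balance=2294407-838916=1455491
2. interest=⌊1455491·174/10000⌋=25325; principal=878838-25325=853513; balance=1455491-853513=601978
3. interest=⌊601978·174/10000⌋=10474; principal=min(878838-10474,601978)=601978; balance=601978-601978=0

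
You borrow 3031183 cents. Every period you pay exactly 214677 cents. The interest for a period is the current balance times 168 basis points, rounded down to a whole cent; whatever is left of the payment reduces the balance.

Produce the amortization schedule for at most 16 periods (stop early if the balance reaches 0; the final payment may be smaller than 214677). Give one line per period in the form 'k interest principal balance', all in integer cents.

1 50923 163754 2867429
2 48172 166505 2700924
3 45375 169302 2531622
4 42531 172146 2359476
5 39639 175038 2184438
6 36698 177979 2006459
7 33708 180969 1825490
8 30668 184009 1641481
9 27576 187101 1454380
10 24433 190244 1264136
11 21237 193440 1070696
12 17987 196690 874006
13 14683 199994 674012
14 11323 203354 470658
15 7907 206770 263888
16 4433 210244 53644

1. interest=⌊3031183·168/10000⌋=50923; principal=214677-50923=163754; balance=3031183-163754=2867429
2. interest=⌊2867429·168/10000⌋=48172; principal=214677-48172=166505; balance=2867429-166505=2700924
3. interest=⌊2700924·168/10000⌋=45375; principal=214677-45375=169302; balance=2700924-169302=2531622
4. interest=⌊2531622·168/10000⌋=42531; principal=214677-42531=172146; balance=2531622-172146=2359476
5. interest=⌊2359476·168/10000⌋=39639; principal=214677-39639=175038; balance=2359476-175038=2184438
6. interest=⌊2184438·168/10000⌋=36698; principal=214677-36698=177979; balance=2184438-177979=2006459
7. interest=⌊2006459·168/10000⌋=33708; principal=214677-33708=180969; balance=2006459-180969=1825490
8. interest=⌊1825490·168/10000⌋=30668; principal=214677-30668=184009; balance=1825490-184009=1641481
9. interest=⌊1641481·168/10000⌋=27576; principal=214677-27576=187101; balance=1641481-187101=1454380
10. interest=⌊1454380·168/10000⌋=24433; principal=214677-24433=190244; balance=1454380-190244=1264136
11. interest=⌊1264136·168/10000⌋=21237; principal=214677-21237=193440; balance=1264136-193440=1070696
12. interest=⌊1070696·168/10000⌋=17987; principal=214677-17987=196690; balance=1070696-196690=874006
13. interest=⌊874006·168/10000⌋=14683; principal=214677-14683=199994; balance=874006-199994=674012
14. interest=⌊674012·168/10000⌋=11323; principal=214677-11323=203354; balance=674012-203354=470658
15. interest=⌊470658·168/10000⌋=7907; principal=214677-7907=206770; balance=470658-206770=263888
16. interest=⌊263888·168/10000⌋=4433; principal=214677-4433=210244; balance=263888-210244=53644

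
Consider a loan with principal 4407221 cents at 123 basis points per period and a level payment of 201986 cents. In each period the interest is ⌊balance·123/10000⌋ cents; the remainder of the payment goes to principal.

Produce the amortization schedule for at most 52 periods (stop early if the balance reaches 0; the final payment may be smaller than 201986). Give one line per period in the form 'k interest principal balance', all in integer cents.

1. interest=⌊4407221·123/10000⌋=54208; principal=201986-54208=147778; balance=4407221-147778=4259443
2. interest=⌊4259443·123/10000⌋=52391; principal=201986-52391=149595; balance=4259443-149595=4109848
3. interest=⌊4109848·123/10000⌋=50551; principal=201986-50551=151435; balance=4109848-151435=3958413
4. interest=⌊3958413·123/10000⌋=48688; principal=201986-48688=153298; balance=3958413-153298=3805115
5. interest=⌊3805115·123/10000⌋=46802; principal=201986-46802=155184; balance=3805115-155184=3649931
6. interest=⌊3649931·123/10000⌋=44894; principal=201986-44894=157092; balance=3649931-157092=3492839
7. interest=⌊3492839·123/10000⌋=42961; principal=201986-42961=159025; balance=3492839-159025=3333814
8. interest=⌊3333814·123/10000⌋=41005; principal=201986-41005=160981; balance=3333814-160981=3172833
9. interest=⌊3172833·123/10000⌋=39025; principal=201986-39025=162961; balance=3172833-162961=3009872
10. interest=⌊3009872·123/10000⌋=37021; principal=201986-37021=164965; balance=3009872-164965=2844907
11. interest=⌊2844907·123/10000⌋=34992; principal=201986-34992=166994; balance=2844907-166994=2677913
12. interest=⌊2677913·123/10000⌋=32938; principal=201986-32938=169048; balance=2677913-169048=2508865
13. interest=⌊2508865·123/10000⌋=30859; principal=201986-30859=171127; balance=2508865-171127=2337738
14. interest=⌊2337738·123/10000⌋=28754; principal=201986-28754=173232; balance=2337738-173232=2164506
15. interest=⌊2164506·123/10000⌋=26623; principal=201986-26623=175363; balance=2164506-175363=1989143
16. interest=⌊1989143·123/10000⌋=24466; principal=201986-24466=177520; balance=1989143-177520=1811623
17. interest=⌊1811623·123/10000⌋=22282; principal=201986-22282=179704; balance=1811623-179704=1631919
18. interest=⌊1631919·123/10000⌋=20072; principal=201986-20072=181914; balance=1631919-181914=1450005
19. interest=⌊1450005·123/10000⌋=17835; principal=201986-17835=184151; balance=1450005-184151=1265854
20. interest=⌊1265854·123/10000⌋=15570; principal=201986-15570=186416; balance=1265854-186416=1079438
21. interest=⌊1079438·123/10000⌋=13277; principal=201986-13277=188709; balance=1079438-188709=890729
22. interest=⌊890729·123/10000⌋=10955; principal=201986-10955=191031; balance=890729-191031=699698
23. interest=⌊699698·123/10000⌋=8606; principal=201986-8606=193380; balance=699698-193380=506318
24. interest=⌊506318·123/10000⌋=6227; principal=201986-6227=195759; balance=506318-195759=310559
25. interest=⌊310559·123/10000⌋=3819; principal=201986-3819=198167; balance=310559-198167=112392
26. interest=⌊112392·123/10000⌋=1382; principal=min(201986-1382,112392)=112392; balance=112392-112392=0

1 54208 147778 4259443
2 52391 149595 4109848
3 50551 151435 3958413
4 48688 153298 3805115
5 46802 155184 3649931
6 44894 157092 3492839
7 42961 159025 3333814
8 41005 160981 3172833
9 39025 162961 3009872
10 37021 164965 2844907
11 34992 166994 2677913
12 32938 169048 2508865
13 30859 171127 2337738
14 28754 173232 2164506
15 26623 175363 1989143
16 24466 177520 1811623
17 22282 179704 1631919
18 20072 181914 1450005
19 17835 184151 1265854
20 15570 186416 1079438
21 13277 188709 890729
22 10955 191031 699698
23 8606 193380 506318
24 6227 195759 310559
25 3819 198167 112392
26 1382 112392 0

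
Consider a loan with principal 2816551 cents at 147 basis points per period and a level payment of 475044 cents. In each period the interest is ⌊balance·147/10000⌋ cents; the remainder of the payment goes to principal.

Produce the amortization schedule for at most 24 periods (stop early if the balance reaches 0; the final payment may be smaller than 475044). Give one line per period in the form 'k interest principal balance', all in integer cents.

1 41403 433641 2382910
2 35028 440016 1942894
3 28560 446484 1496410
4 21997 453047 1043363
5 15337 459707 583656
6 8579 466465 117191
7 1722 117191 0

1. interest=⌊2816551·147/10000⌋=41403; principal=475044-41403=433641; balance=2816551-433641=2382910
2. interest=⌊2382910·147/10000⌋=35028; principal=475044-35028=440016; balance=2382910-440016=1942894
3. interest=⌊1942894·147/10000⌋=28560; principal=475044-28560=446484; balance=1942894-446484=1496410
4. interest=⌊1496410·147/10000⌋=21997; principal=475044-21997=453047; balance=1496410-453047=1043363
5. interest=⌊1043363·147/10000⌋=15337; principal=475044-15337=459707; balance=1043363-459707=583656
6. interest=⌊583656·147/10000⌋=8579; principal=475044-8579=466465; balance=583656-466465=117191
7. interest=⌊117191·147/10000⌋=1722; principal=min(475044-1722,117191)=117191; balance=117191-117191=0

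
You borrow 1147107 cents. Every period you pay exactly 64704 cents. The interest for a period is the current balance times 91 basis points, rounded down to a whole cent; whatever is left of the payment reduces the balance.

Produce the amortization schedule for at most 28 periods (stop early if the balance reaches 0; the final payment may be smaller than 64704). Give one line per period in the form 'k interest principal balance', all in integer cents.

1 10438 54266 1092841
2 9944 54760 1038081
3 9446 55258 982823
4 8943 55761 927062
5 8436 56268 870794
6 7924 56780 814014
7 7407 57297 756717
8 6886 57818 698899
9 6359 58345 640554
10 5829 58875 581679
11 5293 59411 522268
12 4752 59952 462316
13 4207 60497 401819
14 3656 61048 340771
15 3101 61603 279168
16 2540 62164 217004
17 1974 62730 154274
18 1403 63301 90973
19 827 63877 27096
20 246 27096 0

1. interest=⌊1147107·91/10000⌋=10438; principal=64704-10438=54266; balance=1147107-54266=1092841
2. interest=⌊1092841·91/10000⌋=9944; principal=64704-9944=54760; balance=1092841-54760=1038081
3. interest=⌊1038081·91/10000⌋=9446; principal=64704-9446=55258; balance=1038081-55258=982823
4. interest=⌊982823·91/10000⌋=8943; principal=64704-8943=55761; balance=982823-55761=927062
5. interest=⌊927062·91/10000⌋=8436; principal=64704-8436=56268; balance=927062-56268=870794
6. interest=⌊870794·91/10000⌋=7924; principal=64704-7924=56780; balance=870794-56780=814014
7. interest=⌊814014·91/10000⌋=7407; principal=64704-7407=57297; balance=814014-57297=756717
8. interest=⌊756717·91/10000⌋=6886; principal=64704-6886=57818; balance=756717-57818=698899
9. interest=⌊698899·91/10000⌋=6359; principal=64704-6359=58345; balance=698899-58345=640554
10. interest=⌊640554·91/10000⌋=5829; principal=64704-5829=58875; balance=640554-58875=581679
11. interest=⌊581679·91/10000⌋=5293; principal=64704-5293=59411; balance=581679-59411=522268
12. interest=⌊522268·91/10000⌋=4752; principal=64704-4752=59952; balance=522268-59952=462316
13. interest=⌊462316·91/10000⌋=4207; principal=64704-4207=60497; balance=462316-60497=401819
14. interest=⌊401819·91/10000⌋=3656; principal=64704-3656=61048; balance=401819-61048=340771
15. interest=⌊340771·91/10000⌋=3101; principal=64704-3101=61603; balance=340771-61603=279168
16. interest=⌊279168·91/10000⌋=2540; principal=64704-2540=62164; balance=279168-62164=217004
17. interest=⌊217004·91/10000⌋=1974; principal=64704-1974=62730; balance=217004-62730=154274
18. interest=⌊154274·91/10000⌋=1403; principal=64704-1403=63301; balance=154274-63301=90973
19. interest=⌊90973·91/10000⌋=827; principal=64704-827=63877; balance=90973-63877=27096
20. interest=⌊27096·91/10000⌋=246; principal=min(64704-246,27096)=27096; balance=27096-27096=0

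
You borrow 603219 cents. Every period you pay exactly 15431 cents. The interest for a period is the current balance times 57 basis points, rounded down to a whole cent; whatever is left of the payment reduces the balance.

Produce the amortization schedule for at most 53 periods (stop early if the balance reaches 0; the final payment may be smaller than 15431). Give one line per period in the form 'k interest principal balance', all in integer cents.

1 3438 11993 591226
2 3369 12062 579164
3 3301 12130 567034
4 3232 12199 554835
5 3162 12269 542566
6 3092 12339 530227
7 3022 12409 517818
8 2951 12480 505338
9 2880 12551 492787
10 2808 12623 480164
11 2736 12695 467469
12 2664 12767 454702
13 2591 12840 441862
14 2518 12913 428949
15 2445 12986 415963
16 2370 13061 402902
17 2296 13135 389767
18 2221 13210 376557
19 2146 13285 363272
20 2070 13361 349911
21 1994 13437 336474
22 1917 13514 322960
23 1840 13591 309369
24 1763 13668 295701
25 1685 13746 281955
26 1607 13824 268131
27 1528 13903 254228
28 1449 13982 240246
29 1369 14062 226184
30 1289 14142 212042
31 1208 14223 197819
32 1127 14304 183515
33 1046 14385 169130
34 964 14467 154663
35 881 14550 140113
36 798 14633 125480
37 715 14716 110764
38 631 14800 95964
39 546 14885 81079
40 462 14969 66110
41 376 15055 51055
42 291 15140 35915
43 204 15227 20688
44 117 15314 5374
45 30 5374 0

1. interest=⌊603219·57/10000⌋=3438; principal=15431-3438=11993; balance=603219-11993=591226
2. interest=⌊591226·57/10000⌋=3369; principal=15431-3369=12062; balance=591226-12062=579164
3. interest=⌊579164·57/10000⌋=3301; principal=15431-3301=12130; balance=579164-12130=567034
4. interest=⌊567034·57/10000⌋=3232; principal=15431-3232=12199; balance=567034-12199=554835
5. interest=⌊554835·57/10000⌋=3162; principal=15431-3162=12269; balance=554835-12269=542566
6. interest=⌊542566·57/10000⌋=3092; principal=15431-3092=12339; balance=542566-12339=530227
7. interest=⌊530227·57/10000⌋=3022; principal=15431-3022=12409; balance=530227-12409=517818
8. interest=⌊517818·57/10000⌋=2951; principal=15431-2951=12480; balance=517818-12480=505338
9. interest=⌊505338·57/10000⌋=2880; principal=15431-2880=12551; balance=505338-12551=492787
10. interest=⌊492787·57/10000⌋=2808; principal=15431-2808=12623; balance=492787-12623=480164
11. interest=⌊480164·57/10000⌋=2736; principal=15431-2736=12695; balance=480164-12695=467469
12. interest=⌊467469·57/10000⌋=2664; principal=15431-2664=12767; balance=467469-12767=454702
13. interest=⌊454702·57/10000⌋=2591; principal=15431-2591=12840; balance=454702-12840=441862
14. interest=⌊441862·57/10000⌋=2518; principal=15431-2518=12913; balance=441862-12913=428949
15. interest=⌊428949·57/10000⌋=2445; principal=15431-2445=12986; balance=428949-12986=415963
16. interest=⌊415963·57/10000⌋=2370; principal=15431-2370=13061; balance=415963-13061=402902
17. interest=⌊402902·57/10000⌋=2296; principal=15431-2296=13135; balance=402902-13135=389767
18. interest=⌊389767·57/10000⌋=2221; principal=15431-2221=13210; balance=389767-13210=376557
19. interest=⌊376557·57/10000⌋=2146; principal=15431-2146=13285; balance=376557-13285=363272
20. interest=⌊363272·57/10000⌋=2070; principal=15431-2070=13361; balance=363272-13361=349911
21. interest=⌊349911·57/10000⌋=1994; principal=15431-1994=13437; balance=349911-13437=336474
22. interest=⌊336474·57/10000⌋=1917; principal=15431-1917=13514; balance=336474-13514=322960
23. interest=⌊322960·57/10000⌋=1840; principal=15431-1840=13591; balance=322960-13591=309369
24. interest=⌊309369·57/10000⌋=1763; principal=15431-1763=13668; balance=309369-13668=295701
25. interest=⌊295701·57/10000⌋=1685; principal=15431-1685=13746; balance=295701-13746=281955
26. interest=⌊281955·57/10000⌋=1607; principal=15431-1607=13824; balance=281955-13824=268131
27. interest=⌊268131·57/10000⌋=1528; principal=15431-1528=13903; balance=268131-13903=254228
28. interest=⌊254228·57/10000⌋=1449; principal=15431-1449=13982; balance=254228-13982=240246
29. interest=⌊240246·57/10000⌋=1369; principal=15431-1369=14062; balance=240246-14062=226184
30. interest=⌊226184·57/10000⌋=1289; principal=15431-1289=14142; balance=226184-14142=212042
31. interest=⌊212042·57/10000⌋=1208; principal=15431-1208=14223; balance=212042-14223=197819
32. interest=⌊197819·57/10000⌋=1127; principal=15431-1127=14304; balance=197819-14304=183515
33. interest=⌊183515·57/10000⌋=1046; principal=15431-1046=14385; balance=183515-14385=169130
34. interest=⌊169130·57/10000⌋=964; principal=15431-964=14467; balance=169130-14467=154663
35. interest=⌊154663·57/10000⌋=881; principal=15431-881=14550; balance=154663-14550=140113
36. interest=⌊140113·57/10000⌋=798; principal=15431-798=14633; balance=140113-14633=125480
37. interest=⌊125480·57/10000⌋=715; principal=15431-715=14716; balance=125480-14716=110764
38. interest=⌊110764·57/10000⌋=631; principal=15431-631=14800; balance=110764-14800=95964
39. interest=⌊95964·57/10000⌋=546; principal=15431-546=14885; balance=95964-14885=81079
40. interest=⌊81079·57/10000⌋=462; principal=15431-462=14969; balance=81079-14969=66110
41. interest=⌊66110·57/10000⌋=376; principal=15431-376=15055; balance=66110-15055=51055
42. interest=⌊51055·57/10000⌋=291; principal=15431-291=15140; balance=51055-15140=35915
43. interest=⌊35915·57/10000⌋=204; principal=15431-204=15227; balance=35915-15227=20688
44. interest=⌊20688·57/10000⌋=117; principal=15431-117=15314; balance=20688-15314=5374
45. interest=⌊5374·57/10000⌋=30; principal=min(15431-30,5374)=5374; balance=5374-5374=0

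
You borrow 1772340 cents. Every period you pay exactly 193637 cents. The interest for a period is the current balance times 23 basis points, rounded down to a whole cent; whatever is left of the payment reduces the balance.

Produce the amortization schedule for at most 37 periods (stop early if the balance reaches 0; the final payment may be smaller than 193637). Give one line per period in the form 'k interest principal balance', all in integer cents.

1. interest=⌊1772340·23/10000⌋=4076; principal=193637-4076=189561; balance=1772340-189561=1582779
2. interest=⌊1582779·23/10000⌋=3640; principal=193637-3640=189997; balance=1582779-189997=1392782
3. interest=⌊1392782·23/10000⌋=3203; principal=193637-3203=190434; balance=1392782-190434=1202348
4. interest=⌊1202348·23/10000⌋=2765; principal=193637-2765=190872; balance=1202348-190872=1011476
5. interest=⌊1011476·23/10000⌋=2326; principal=193637-2326=191311; balance=1011476-191311=820165
6. interest=⌊820165·23/10000⌋=1886; principal=193637-1886=191751; balance=820165-191751=628414
7. interest=⌊628414·23/10000⌋=1445; principal=193637-1445=192192; balance=628414-192192=436222
8. interest=⌊436222·23/10000⌋=1003; principal=193637-1003=192634; balance=436222-192634=243588
9. interest=⌊243588·23/10000⌋=560; principal=193637-560=193077; balance=243588-193077=50511
10. interest=⌊50511·23/10000⌋=116; principal=min(193637-116,50511)=50511; balance=50511-50511=0

1 4076 189561 1582779
2 3640 189997 1392782
3 3203 190434 1202348
4 2765 190872 1011476
5 2326 191311 820165
6 1886 191751 628414
7 1445 192192 436222
8 1003 192634 243588
9 560 193077 50511
10 116 50511 0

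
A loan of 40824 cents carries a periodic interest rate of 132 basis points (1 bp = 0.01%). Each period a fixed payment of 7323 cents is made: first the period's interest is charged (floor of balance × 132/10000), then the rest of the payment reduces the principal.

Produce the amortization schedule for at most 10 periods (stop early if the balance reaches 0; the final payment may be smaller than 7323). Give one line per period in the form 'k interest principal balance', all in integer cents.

1. interest=⌊40824·132/10000⌋=538; principal=7323-538=6785; balance=40824-6785=34039
2. interest=⌊34039·132/10000⌋=449; principal=7323-449=6874; balance=34039-6874=27165
3. interest=⌊27165·132/10000⌋=358; principal=7323-358=6965; balance=27165-6965=20200
4. interest=⌊20200·132/10000⌋=266; principal=7323-266=7057; balance=20200-7057=13143
5. interest=⌊13143·132/10000⌋=173; principal=7323-173=7150; balance=13143-7150=5993
6. interest=⌊5993·132/10000⌋=79; principal=min(7323-79,5993)=5993; balance=5993-5993=0

1 538 6785 34039
2 449 6874 27165
3 358 6965 20200
4 266 7057 13143
5 173 7150 5993
6 79 5993 0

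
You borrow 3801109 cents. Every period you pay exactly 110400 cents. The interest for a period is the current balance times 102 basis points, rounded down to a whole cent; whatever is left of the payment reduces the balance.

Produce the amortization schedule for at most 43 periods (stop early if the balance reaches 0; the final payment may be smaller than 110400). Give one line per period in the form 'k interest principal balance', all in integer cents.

1. interest=⌊3801109·102/10000⌋=38771; principal=110400-38771=71629; balance=3801109-71629=3729480
2. interest=⌊3729480·102/10000⌋=38040; principal=110400-38040=72360; balance=3729480-72360=3657120
3. interest=⌊3657120·102/10000⌋=37302; principal=110400-37302=73098; balance=3657120-73098=3584022
4. interest=⌊3584022·102/10000⌋=36557; principal=110400-36557=73843; balance=3584022-73843=3510179
5. interest=⌊3510179·102/10000⌋=35803; principal=110400-35803=74597; balance=3510179-74597=3435582
6. interest=⌊3435582·102/10000⌋=35042; principal=110400-35042=75358; balance=3435582-75358=3360224
7. interest=⌊3360224·102/10000⌋=34274; principal=110400-34274=76126; balance=3360224-76126=3284098
8. interest=⌊3284098·102/10000⌋=33497; principal=110400-33497=76903; balance=3284098-76903=3207195
9. interest=⌊3207195·102/10000⌋=32713; principal=110400-32713=77687; balance=3207195-77687=3129508
10. interest=⌊3129508·102/10000⌋=31920; principal=110400-31920=78480; balance=3129508-78480=3051028
11. interest=⌊3051028·102/10000⌋=31120; principal=110400-31120=79280; balance=3051028-79280=2971748
12. interest=⌊2971748·102/10000⌋=30311; principal=110400-30311=80089; balance=2971748-80089=2891659
13. interest=⌊2891659·102/10000⌋=29494; principal=110400-29494=80906; balance=2891659-80906=2810753
14. interest=⌊2810753·102/10000⌋=28669; principal=110400-28669=81731; balance=2810753-81731=2729022
15. interest=⌊2729022·102/10000⌋=27836; principal=110400-27836=82564; balance=2729022-82564=2646458
16. interest=⌊2646458·102/10000⌋=26993; principal=110400-26993=83407; balance=2646458-83407=2563051
17. interest=⌊2563051·102/10000⌋=26143; principal=110400-26143=84257; balance=2563051-84257=2478794
18. interest=⌊2478794·102/10000⌋=25283; principal=110400-25283=85117; balance=2478794-85117=2393677
19. interest=⌊2393677·102/10000⌋=24415; principal=110400-24415=85985; balance=2393677-85985=2307692
20. interest=⌊2307692·102/10000⌋=23538; principal=110400-23538=86862; balance=2307692-86862=2220830
21. interest=⌊2220830·102/10000⌋=22652; principal=110400-22652=87748; balance=2220830-87748=2133082
22. interest=⌊2133082·102/10000⌋=21757; principal=110400-21757=88643; balance=2133082-88643=2044439
23. interest=⌊2044439·102/10000⌋=20853; principal=110400-20853=89547; balance=2044439-89547=1954892
24. interest=⌊1954892·102/10000⌋=19939; principal=110400-19939=90461; balance=1954892-90461=1864431
25. interest=⌊1864431·102/10000⌋=19017; principal=110400-19017=91383; balance=1864431-91383=1773048
26. interest=⌊1773048·102/10000⌋=18085; principal=110400-18085=92315; balance=1773048-92315=1680733
27. interest=⌊1680733·102/10000⌋=17143; principal=110400-17143=93257; balance=1680733-93257=1587476
28. interest=⌊1587476·102/10000⌋=16192; principal=110400-16192=94208; balance=1587476-94208=1493268
29. interest=⌊1493268·102/10000⌋=15231; principal=110400-15231=95169; balance=1493268-95169=1398099
30. interest=⌊1398099·102/10000⌋=14260; principal=110400-14260=96140; balance=1398099-96140=1301959
31. interest=⌊1301959·102/10000⌋=13279; principal=110400-13279=97121; balance=1301959-97121=1204838
32. interest=⌊1204838·102/10000⌋=12289; principal=110400-12289=98111; balance=1204838-98111=1106727
33. interest=⌊1106727·102/10000⌋=11288; principal=110400-11288=99112; balance=1106727-99112=1007615
34. interest=⌊1007615·102/10000⌋=10277; principal=110400-10277=100123; balance=1007615-100123=907492
35. interest=⌊907492·102/10000⌋=9256; principal=110400-9256=101144; balance=907492-101144=806348
36. interest=⌊806348·102/10000⌋=8224; principal=110400-8224=102176; balance=806348-102176=704172
37. interest=⌊704172·102/10000⌋=7182; principal=110400-7182=103218; balance=704172-103218=600954
38. interest=⌊600954·102/10000⌋=6129; principal=110400-6129=104271; balance=600954-104271=496683
39. interest=⌊496683·102/10000⌋=5066; principal=110400-5066=105334; balance=496683-105334=391349
40. interest=⌊391349·102/10000⌋=3991; principal=110400-3991=106409; balance=391349-106409=284940
41. interest=⌊284940·102/10000⌋=2906; principal=110400-2906=107494; balance=284940-107494=177446
42. interest=⌊177446·102/10000⌋=1809; principal=110400-1809=108591; balance=177446-108591=68855
43. interest=⌊68855·102/10000⌋=702; principal=min(110400-702,68855)=68855; balance=68855-68855=0

1 38771 71629 3729480
2 38040 72360 3657120
3 37302 73098 3584022
4 36557 73843 3510179
5 35803 74597 3435582
6 35042 75358 3360224
7 34274 76126 3284098
8 33497 76903 3207195
9 32713 77687 3129508
10 31920 78480 3051028
11 31120 79280 2971748
12 30311 80089 2891659
13 29494 80906 2810753
14 28669 81731 2729022
15 27836 82564 2646458
16 26993 83407 2563051
17 26143 84257 2478794
18 25283 85117 2393677
19 24415 85985 2307692
20 23538 86862 2220830
21 22652 87748 2133082
22 21757 88643 2044439
23 20853 89547 1954892
24 19939 90461 1864431
25 19017 91383 1773048
26 18085 92315 1680733
27 17143 93257 1587476
28 16192 94208 1493268
29 15231 95169 1398099
30 14260 96140 1301959
31 13279 97121 1204838
32 12289 98111 1106727
33 11288 99112 1007615
34 10277 100123 907492
35 9256 101144 806348
36 8224 102176 704172
37 7182 103218 600954
38 6129 104271 496683
39 5066 105334 391349
40 3991 106409 284940
41 2906 107494 177446
42 1809 108591 68855
43 702 68855 0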